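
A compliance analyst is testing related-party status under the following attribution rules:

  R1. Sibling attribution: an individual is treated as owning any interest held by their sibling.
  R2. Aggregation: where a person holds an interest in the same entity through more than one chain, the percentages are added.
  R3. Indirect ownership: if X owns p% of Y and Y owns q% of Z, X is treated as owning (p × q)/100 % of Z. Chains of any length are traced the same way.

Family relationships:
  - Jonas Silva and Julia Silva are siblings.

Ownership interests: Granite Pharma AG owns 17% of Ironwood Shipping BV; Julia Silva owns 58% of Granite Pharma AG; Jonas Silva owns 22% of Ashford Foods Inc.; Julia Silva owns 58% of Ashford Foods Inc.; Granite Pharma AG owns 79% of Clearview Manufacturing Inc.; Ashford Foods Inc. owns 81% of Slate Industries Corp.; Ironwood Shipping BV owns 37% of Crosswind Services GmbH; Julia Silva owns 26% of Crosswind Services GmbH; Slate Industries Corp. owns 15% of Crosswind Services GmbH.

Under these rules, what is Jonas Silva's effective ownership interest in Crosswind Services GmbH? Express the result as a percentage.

39.3682%

By sibling attribution (R1), Jonas Silva is treated as also owning Julia Silva's interest in Ashford Foods Inc, giving 22% + 58% = 80%.
By sibling attribution (R1), Jonas Silva is treated as owning Julia Silva's 58% interest in Granite Pharma AG.
By sibling attribution (R1), Jonas Silva is treated as owning Julia Silva's 26% interest in Crosswind Services GmbH.
Chain via Ashford Foods Inc. → Slate Industries Corp. (R3): 80% × 81% × 15% = 9.72% of Crosswind Services GmbH.
Chain via Granite Pharma AG → Ironwood Shipping BV (R3): 58% × 17% × 37% = 3.6482% of Crosswind Services GmbH.
Direct interest in Crosswind Services GmbH: 26%.
Aggregating (R2): 9.72% + 3.6482% + 26% = 39.3682%.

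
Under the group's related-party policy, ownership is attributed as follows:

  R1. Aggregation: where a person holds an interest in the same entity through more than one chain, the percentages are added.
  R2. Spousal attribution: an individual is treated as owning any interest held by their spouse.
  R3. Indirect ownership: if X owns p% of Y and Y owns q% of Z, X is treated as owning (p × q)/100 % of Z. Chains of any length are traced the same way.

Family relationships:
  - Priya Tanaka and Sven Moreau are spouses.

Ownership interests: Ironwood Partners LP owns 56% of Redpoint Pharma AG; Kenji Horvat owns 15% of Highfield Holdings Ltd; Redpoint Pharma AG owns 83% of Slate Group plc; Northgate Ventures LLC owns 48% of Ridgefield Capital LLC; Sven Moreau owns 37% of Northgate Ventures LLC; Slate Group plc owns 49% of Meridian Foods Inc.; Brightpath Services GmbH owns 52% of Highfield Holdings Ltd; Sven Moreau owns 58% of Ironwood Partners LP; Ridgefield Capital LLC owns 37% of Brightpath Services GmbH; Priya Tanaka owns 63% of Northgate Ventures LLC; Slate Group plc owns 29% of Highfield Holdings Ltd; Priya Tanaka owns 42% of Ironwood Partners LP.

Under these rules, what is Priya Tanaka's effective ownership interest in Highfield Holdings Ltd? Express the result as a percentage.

By spousal attribution (R2), Priya Tanaka is treated as also owning Sven Moreau's interest in Northgate Ventures LLC, giving 63% + 37% = 100%.
By spousal attribution (R2), Priya Tanaka is treated as also owning Sven Moreau's interest in Ironwood Partners LP, giving 42% + 58% = 100%.
Chain via Northgate Ventures LLC → Ridgefield Capital LLC → Brightpath Services GmbH (R3): 100% × 48% × 37% × 52% = 9.2352% of Highfield Holdings Ltd.
Chain via Ironwood Partners LP → Redpoint Pharma AG → Slate Group plc (R3): 100% × 56% × 83% × 29% = 13.4792% of Highfield Holdings Ltd.
Aggregating (R1): 9.2352% + 13.4792% = 22.7144%.

22.7144%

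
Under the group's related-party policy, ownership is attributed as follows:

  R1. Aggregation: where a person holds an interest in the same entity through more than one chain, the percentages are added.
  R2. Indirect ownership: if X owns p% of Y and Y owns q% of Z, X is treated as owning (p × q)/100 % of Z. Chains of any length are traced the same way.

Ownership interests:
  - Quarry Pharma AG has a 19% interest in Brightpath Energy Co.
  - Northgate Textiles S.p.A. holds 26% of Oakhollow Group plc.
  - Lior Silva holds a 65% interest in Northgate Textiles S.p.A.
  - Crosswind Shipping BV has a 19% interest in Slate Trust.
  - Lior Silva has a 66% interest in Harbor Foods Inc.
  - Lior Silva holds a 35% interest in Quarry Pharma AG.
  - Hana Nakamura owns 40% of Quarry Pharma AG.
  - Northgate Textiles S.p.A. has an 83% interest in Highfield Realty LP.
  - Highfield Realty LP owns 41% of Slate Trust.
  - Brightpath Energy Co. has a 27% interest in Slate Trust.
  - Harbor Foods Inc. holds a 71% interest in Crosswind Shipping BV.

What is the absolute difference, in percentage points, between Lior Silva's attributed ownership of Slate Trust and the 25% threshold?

Chain via Quarry Pharma AG → Brightpath Energy Co. (R2): 35% × 19% × 27% = 1.7955% of Slate Trust.
Chain via Northgate Textiles S.p.A. → Highfield Realty LP (R2): 65% × 83% × 41% = 22.1195% of Slate Trust.
Chain via Harbor Foods Inc. → Crosswind Shipping BV (R2): 66% × 71% × 19% = 8.9034% of Slate Trust.
Aggregating (R1): 1.7955% + 22.1195% + 8.9034% = 32.8184%.
32.8184% exceeds the 25% threshold by 7.8184 percentage points.

7.8184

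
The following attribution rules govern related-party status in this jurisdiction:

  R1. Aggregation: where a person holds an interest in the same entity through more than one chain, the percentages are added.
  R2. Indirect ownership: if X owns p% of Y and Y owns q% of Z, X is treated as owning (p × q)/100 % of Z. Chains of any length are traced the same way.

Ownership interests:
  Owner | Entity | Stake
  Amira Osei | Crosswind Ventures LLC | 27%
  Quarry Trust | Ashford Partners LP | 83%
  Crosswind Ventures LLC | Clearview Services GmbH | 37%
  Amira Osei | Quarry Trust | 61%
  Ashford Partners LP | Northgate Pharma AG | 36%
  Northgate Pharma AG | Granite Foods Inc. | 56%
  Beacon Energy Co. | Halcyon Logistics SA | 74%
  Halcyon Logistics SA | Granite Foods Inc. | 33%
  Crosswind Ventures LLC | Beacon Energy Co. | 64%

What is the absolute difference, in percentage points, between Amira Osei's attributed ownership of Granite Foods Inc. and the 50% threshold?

35.573216

Chain via Quarry Trust → Ashford Partners LP → Northgate Pharma AG (R2): 61% × 83% × 36% × 56% = 10.207008% of Granite Foods Inc.
Chain via Crosswind Ventures LLC → Beacon Energy Co. → Halcyon Logistics SA (R2): 27% × 64% × 74% × 33% = 4.219776% of Granite Foods Inc.
Aggregating (R1): 10.207008% + 4.219776% = 14.426784%.
14.426784% falls short of the 50% threshold by 35.573216 percentage points.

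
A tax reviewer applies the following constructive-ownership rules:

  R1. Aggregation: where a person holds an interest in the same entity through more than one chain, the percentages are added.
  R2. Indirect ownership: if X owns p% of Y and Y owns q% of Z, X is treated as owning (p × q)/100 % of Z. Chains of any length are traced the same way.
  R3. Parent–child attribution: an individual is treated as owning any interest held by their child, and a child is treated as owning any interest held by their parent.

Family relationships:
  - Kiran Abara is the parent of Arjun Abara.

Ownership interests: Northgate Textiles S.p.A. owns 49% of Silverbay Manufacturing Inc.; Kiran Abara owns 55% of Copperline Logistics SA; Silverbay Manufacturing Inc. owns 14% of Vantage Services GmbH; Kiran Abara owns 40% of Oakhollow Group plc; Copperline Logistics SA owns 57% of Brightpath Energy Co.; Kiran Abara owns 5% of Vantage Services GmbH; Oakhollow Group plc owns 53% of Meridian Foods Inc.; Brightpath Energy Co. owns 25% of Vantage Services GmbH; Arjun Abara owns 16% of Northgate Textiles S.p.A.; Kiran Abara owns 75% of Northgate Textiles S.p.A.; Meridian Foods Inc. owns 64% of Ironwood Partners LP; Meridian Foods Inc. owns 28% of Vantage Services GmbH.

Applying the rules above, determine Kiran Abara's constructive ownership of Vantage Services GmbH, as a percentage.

25.0161%

By parent–child attribution (R3), Kiran Abara is treated as also owning Arjun Abara's interest in Northgate Textiles S.p.A, giving 75% + 16% = 91%.
Chain via Oakhollow Group plc → Meridian Foods Inc. (R2): 40% × 53% × 28% = 5.936% of Vantage Services GmbH.
Chain via Northgate Textiles S.p.A. → Silverbay Manufacturing Inc. (R2): 91% × 49% × 14% = 6.2426% of Vantage Services GmbH.
Chain via Copperline Logistics SA → Brightpath Energy Co. (R2): 55% × 57% × 25% = 7.8375% of Vantage Services GmbH.
Direct interest in Vantage Services GmbH: 5%.
Aggregating (R1): 5.936% + 6.2426% + 7.8375% + 5% = 25.0161%.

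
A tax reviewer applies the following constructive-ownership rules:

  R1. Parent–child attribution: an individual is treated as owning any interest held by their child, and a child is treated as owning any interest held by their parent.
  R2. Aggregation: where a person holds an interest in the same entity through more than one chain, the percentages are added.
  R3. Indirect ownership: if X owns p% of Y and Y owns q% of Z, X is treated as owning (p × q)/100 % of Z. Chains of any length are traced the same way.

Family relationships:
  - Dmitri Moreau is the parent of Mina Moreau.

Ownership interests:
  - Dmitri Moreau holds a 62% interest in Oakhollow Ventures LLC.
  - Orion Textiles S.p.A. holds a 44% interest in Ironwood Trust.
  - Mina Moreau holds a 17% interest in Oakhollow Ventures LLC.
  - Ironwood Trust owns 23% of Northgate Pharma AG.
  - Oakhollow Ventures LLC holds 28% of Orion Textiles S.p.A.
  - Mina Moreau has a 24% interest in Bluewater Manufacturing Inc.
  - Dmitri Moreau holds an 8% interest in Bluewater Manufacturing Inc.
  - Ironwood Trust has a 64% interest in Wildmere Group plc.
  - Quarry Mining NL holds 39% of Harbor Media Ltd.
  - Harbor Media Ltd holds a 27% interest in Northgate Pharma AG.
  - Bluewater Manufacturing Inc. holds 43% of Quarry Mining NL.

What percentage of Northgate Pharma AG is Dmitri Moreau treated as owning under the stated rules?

By parent–child attribution (R1), Dmitri Moreau is treated as also owning Mina Moreau's interest in Bluewater Manufacturing Inc, giving 8% + 24% = 32%.
By parent–child attribution (R1), Dmitri Moreau is treated as also owning Mina Moreau's interest in Oakhollow Ventures LLC, giving 62% + 17% = 79%.
Chain via Bluewater Manufacturing Inc. → Quarry Mining NL → Harbor Media Ltd (R3): 32% × 43% × 39% × 27% = 1.448928% of Northgate Pharma AG.
Chain via Oakhollow Ventures LLC → Orion Textiles S.p.A. → Ironwood Trust (R3): 79% × 28% × 44% × 23% = 2.238544% of Northgate Pharma AG.
Aggregating (R2): 1.448928% + 2.238544% = 3.687472%.

3.687472%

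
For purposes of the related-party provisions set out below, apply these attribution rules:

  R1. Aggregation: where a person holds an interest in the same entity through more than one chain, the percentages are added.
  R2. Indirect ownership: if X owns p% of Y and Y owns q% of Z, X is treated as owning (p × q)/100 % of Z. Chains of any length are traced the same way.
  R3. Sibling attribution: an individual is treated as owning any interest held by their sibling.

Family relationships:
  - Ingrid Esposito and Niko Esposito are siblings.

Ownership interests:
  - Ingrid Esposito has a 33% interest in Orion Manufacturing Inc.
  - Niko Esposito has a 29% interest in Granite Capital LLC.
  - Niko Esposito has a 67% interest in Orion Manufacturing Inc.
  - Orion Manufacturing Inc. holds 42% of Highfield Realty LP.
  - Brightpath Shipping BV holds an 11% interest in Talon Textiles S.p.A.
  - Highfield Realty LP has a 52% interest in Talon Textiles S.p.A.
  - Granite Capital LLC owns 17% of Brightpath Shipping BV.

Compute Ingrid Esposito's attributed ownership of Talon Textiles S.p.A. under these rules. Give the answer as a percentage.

22.3823%

By sibling attribution (R3), Ingrid Esposito is treated as also owning Niko Esposito's interest in Orion Manufacturing Inc, giving 33% + 67% = 100%.
By sibling attribution (R3), Ingrid Esposito is treated as owning Niko Esposito's 29% interest in Granite Capital LLC.
Chain via Orion Manufacturing Inc. → Highfield Realty LP (R2): 100% × 42% × 52% = 21.84% of Talon Textiles S.p.A.
Chain via Granite Capital LLC → Brightpath Shipping BV (R2): 29% × 17% × 11% = 0.5423% of Talon Textiles S.p.A.
Aggregating (R1): 21.84% + 0.5423% = 22.3823%.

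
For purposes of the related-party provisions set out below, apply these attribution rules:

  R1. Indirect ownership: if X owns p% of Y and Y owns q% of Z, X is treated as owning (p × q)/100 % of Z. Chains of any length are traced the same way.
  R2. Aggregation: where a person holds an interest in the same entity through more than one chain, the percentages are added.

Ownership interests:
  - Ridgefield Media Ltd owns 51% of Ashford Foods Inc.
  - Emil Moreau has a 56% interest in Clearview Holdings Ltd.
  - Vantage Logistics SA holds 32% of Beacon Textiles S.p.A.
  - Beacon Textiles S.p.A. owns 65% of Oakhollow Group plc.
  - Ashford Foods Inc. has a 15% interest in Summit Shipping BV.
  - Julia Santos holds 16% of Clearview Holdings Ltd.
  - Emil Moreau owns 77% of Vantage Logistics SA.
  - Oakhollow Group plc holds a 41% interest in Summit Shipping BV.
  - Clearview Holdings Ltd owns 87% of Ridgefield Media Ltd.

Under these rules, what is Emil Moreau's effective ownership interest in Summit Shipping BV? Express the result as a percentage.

Chain via Vantage Logistics SA → Beacon Textiles S.p.A. → Oakhollow Group plc (R1): 77% × 32% × 65% × 41% = 6.56656% of Summit Shipping BV.
Chain via Clearview Holdings Ltd → Ridgefield Media Ltd → Ashford Foods Inc. (R1): 56% × 87% × 51% × 15% = 3.72708% of Summit Shipping BV.
Aggregating (R2): 6.56656% + 3.72708% = 10.29364%.

10.29364%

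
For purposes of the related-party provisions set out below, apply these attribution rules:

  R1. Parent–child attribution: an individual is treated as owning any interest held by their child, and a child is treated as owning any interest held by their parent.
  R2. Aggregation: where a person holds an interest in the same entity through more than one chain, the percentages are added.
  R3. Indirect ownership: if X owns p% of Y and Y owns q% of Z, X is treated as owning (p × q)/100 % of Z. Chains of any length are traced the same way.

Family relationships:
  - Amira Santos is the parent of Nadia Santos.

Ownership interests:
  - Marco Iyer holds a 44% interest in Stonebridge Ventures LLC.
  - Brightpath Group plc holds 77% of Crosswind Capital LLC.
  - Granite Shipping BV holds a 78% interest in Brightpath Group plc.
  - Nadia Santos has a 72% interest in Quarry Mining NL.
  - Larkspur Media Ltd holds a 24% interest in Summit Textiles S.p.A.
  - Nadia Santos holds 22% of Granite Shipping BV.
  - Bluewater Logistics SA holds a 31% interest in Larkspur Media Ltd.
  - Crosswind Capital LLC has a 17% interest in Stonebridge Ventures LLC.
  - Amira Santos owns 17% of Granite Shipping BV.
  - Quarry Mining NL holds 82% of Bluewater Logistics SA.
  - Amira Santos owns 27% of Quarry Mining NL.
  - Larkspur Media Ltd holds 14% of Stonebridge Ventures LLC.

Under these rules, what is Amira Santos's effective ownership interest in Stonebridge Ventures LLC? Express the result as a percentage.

7.50519%

By parent–child attribution (R1), Amira Santos is treated as also owning Nadia Santos's interest in Quarry Mining NL, giving 27% + 72% = 99%.
By parent–child attribution (R1), Amira Santos is treated as also owning Nadia Santos's interest in Granite Shipping BV, giving 17% + 22% = 39%.
Chain via Quarry Mining NL → Bluewater Logistics SA → Larkspur Media Ltd (R3): 99% × 82% × 31% × 14% = 3.523212% of Stonebridge Ventures LLC.
Chain via Granite Shipping BV → Brightpath Group plc → Crosswind Capital LLC (R3): 39% × 78% × 77% × 17% = 3.981978% of Stonebridge Ventures LLC.
Aggregating (R2): 3.523212% + 3.981978% = 7.50519%.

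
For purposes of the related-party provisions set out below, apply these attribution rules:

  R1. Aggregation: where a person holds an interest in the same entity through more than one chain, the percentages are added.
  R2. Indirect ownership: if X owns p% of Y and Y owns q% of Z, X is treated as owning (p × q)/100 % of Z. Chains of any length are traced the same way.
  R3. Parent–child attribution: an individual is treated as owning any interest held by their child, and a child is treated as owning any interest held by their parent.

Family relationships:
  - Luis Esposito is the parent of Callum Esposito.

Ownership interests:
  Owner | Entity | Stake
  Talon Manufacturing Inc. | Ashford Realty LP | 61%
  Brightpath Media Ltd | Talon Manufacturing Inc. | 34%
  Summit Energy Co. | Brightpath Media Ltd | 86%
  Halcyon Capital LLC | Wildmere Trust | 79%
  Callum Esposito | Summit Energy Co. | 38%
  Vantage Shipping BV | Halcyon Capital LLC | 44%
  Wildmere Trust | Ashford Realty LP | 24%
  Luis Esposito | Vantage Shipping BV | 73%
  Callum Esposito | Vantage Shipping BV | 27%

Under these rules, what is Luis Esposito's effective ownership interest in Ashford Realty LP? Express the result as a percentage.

By parent–child attribution (R3), Luis Esposito is treated as also owning Callum Esposito's interest in Vantage Shipping BV, giving 73% + 27% = 100%.
By parent–child attribution (R3), Luis Esposito is treated as owning Callum Esposito's 38% interest in Summit Energy Co.
Chain via Vantage Shipping BV → Halcyon Capital LLC → Wildmere Trust (R2): 100% × 44% × 79% × 24% = 8.3424% of Ashford Realty LP.
Chain via Summit Energy Co. → Brightpath Media Ltd → Talon Manufacturing Inc. (R2): 38% × 86% × 34% × 61% = 6.777832% of Ashford Realty LP.
Aggregating (R1): 8.3424% + 6.777832% = 15.120232%.

15.120232%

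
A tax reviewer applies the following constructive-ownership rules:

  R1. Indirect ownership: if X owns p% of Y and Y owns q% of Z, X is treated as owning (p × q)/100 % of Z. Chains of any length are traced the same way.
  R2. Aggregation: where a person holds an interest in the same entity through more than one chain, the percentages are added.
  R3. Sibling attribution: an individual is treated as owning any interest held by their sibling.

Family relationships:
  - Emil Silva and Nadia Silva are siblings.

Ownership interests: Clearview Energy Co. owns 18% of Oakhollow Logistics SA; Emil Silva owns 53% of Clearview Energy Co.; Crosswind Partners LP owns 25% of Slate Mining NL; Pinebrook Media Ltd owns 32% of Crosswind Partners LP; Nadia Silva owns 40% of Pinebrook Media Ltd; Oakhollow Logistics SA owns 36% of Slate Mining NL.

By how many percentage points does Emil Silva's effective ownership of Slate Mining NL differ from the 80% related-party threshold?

By sibling attribution (R3), Emil Silva is treated as owning Nadia Silva's 40% interest in Pinebrook Media Ltd.
Chain via Clearview Energy Co. → Oakhollow Logistics SA (R1): 53% × 18% × 36% = 3.4344% of Slate Mining NL.
Chain via Pinebrook Media Ltd → Crosswind Partners LP (R1): 40% × 32% × 25% = 3.2% of Slate Mining NL.
Aggregating (R2): 3.4344% + 3.2% = 6.6344%.
6.6344% falls short of the 80% threshold by 73.3656 percentage points.

73.3656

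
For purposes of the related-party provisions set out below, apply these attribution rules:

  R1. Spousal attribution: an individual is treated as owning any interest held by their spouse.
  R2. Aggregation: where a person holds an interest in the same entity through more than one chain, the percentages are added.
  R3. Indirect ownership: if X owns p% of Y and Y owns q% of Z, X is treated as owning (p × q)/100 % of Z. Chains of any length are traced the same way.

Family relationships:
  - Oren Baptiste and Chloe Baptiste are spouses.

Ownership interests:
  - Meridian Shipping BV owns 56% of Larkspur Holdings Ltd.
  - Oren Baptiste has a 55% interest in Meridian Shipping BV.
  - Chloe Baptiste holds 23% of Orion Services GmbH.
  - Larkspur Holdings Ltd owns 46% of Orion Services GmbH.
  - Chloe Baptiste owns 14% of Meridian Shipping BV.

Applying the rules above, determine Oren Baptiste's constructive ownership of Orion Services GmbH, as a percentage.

40.7744%

By spousal attribution (R1), Oren Baptiste is treated as also owning Chloe Baptiste's interest in Meridian Shipping BV, giving 55% + 14% = 69%.
By spousal attribution (R1), Oren Baptiste is treated as owning Chloe Baptiste's 23% interest in Orion Services GmbH.
Chain via Meridian Shipping BV → Larkspur Holdings Ltd (R3): 69% × 56% × 46% = 17.7744% of Orion Services GmbH.
Direct interest in Orion Services GmbH: 23%.
Aggregating (R2): 17.7744% + 23% = 40.7744%.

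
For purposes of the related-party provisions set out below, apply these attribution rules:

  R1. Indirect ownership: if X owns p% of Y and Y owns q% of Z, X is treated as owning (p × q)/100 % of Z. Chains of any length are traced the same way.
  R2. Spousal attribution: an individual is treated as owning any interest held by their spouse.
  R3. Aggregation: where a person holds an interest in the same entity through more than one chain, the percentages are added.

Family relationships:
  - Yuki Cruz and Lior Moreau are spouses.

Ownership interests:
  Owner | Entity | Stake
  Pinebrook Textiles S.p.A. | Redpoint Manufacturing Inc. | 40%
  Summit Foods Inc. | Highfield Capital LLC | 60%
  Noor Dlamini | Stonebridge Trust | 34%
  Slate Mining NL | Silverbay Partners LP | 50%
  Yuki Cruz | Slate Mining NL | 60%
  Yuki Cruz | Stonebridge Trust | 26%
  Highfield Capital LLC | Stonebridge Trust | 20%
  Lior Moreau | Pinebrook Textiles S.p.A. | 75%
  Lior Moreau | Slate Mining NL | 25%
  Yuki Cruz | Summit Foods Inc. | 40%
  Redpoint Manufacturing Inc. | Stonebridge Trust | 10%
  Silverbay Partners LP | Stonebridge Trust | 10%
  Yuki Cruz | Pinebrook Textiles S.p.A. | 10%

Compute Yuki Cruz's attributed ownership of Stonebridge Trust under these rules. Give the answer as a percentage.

38.45%

By spousal attribution (R2), Yuki Cruz is treated as also owning Lior Moreau's interest in Slate Mining NL, giving 60% + 25% = 85%.
By spousal attribution (R2), Yuki Cruz is treated as also owning Lior Moreau's interest in Pinebrook Textiles S.p.A, giving 10% + 75% = 85%.
Chain via Slate Mining NL → Silverbay Partners LP (R1): 85% × 50% × 10% = 4.25% of Stonebridge Trust.
Chain via Pinebrook Textiles S.p.A. → Redpoint Manufacturing Inc. (R1): 85% × 40% × 10% = 3.4% of Stonebridge Trust.
Chain via Summit Foods Inc. → Highfield Capital LLC (R1): 40% × 60% × 20% = 4.8% of Stonebridge Trust.
Direct interest in Stonebridge Trust: 26%.
Aggregating (R3): 4.25% + 3.4% + 4.8% + 26% = 38.45%.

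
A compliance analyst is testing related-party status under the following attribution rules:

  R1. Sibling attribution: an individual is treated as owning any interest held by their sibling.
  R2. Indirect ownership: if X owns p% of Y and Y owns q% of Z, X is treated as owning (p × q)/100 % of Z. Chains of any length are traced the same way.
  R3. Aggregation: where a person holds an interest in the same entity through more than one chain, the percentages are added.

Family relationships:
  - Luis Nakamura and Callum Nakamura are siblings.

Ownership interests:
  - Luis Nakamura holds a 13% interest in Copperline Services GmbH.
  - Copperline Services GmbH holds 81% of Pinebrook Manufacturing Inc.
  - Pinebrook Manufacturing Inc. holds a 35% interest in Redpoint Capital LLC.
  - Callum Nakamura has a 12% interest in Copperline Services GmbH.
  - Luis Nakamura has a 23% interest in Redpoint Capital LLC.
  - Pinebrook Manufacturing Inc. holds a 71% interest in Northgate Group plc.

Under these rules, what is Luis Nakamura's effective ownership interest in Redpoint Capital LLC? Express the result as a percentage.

By sibling attribution (R1), Luis Nakamura is treated as also owning Callum Nakamura's interest in Copperline Services GmbH, giving 13% + 12% = 25%.
Chain via Copperline Services GmbH → Pinebrook Manufacturing Inc. (R2): 25% × 81% × 35% = 7.0875% of Redpoint Capital LLC.
Direct interest in Redpoint Capital LLC: 23%.
Aggregating (R3): 7.0875% + 23% = 30.0875%.

30.0875%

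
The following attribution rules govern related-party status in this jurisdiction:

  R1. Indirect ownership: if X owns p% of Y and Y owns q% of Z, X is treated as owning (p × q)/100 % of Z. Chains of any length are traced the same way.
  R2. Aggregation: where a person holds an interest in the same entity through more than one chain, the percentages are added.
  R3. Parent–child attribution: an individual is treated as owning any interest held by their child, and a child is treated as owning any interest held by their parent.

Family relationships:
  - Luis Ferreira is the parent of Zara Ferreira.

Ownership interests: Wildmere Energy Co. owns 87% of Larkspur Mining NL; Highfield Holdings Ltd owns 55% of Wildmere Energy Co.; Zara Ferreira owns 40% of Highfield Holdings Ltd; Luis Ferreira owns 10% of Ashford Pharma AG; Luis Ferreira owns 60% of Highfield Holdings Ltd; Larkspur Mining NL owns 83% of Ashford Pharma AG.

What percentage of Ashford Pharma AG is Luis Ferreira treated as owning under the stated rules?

49.7155%

By parent–child attribution (R3), Luis Ferreira is treated as also owning Zara Ferreira's interest in Highfield Holdings Ltd, giving 60% + 40% = 100%.
Chain via Highfield Holdings Ltd → Wildmere Energy Co. → Larkspur Mining NL (R1): 100% × 55% × 87% × 83% = 39.7155% of Ashford Pharma AG.
Direct interest in Ashford Pharma AG: 10%.
Aggregating (R2): 39.7155% + 10% = 49.7155%.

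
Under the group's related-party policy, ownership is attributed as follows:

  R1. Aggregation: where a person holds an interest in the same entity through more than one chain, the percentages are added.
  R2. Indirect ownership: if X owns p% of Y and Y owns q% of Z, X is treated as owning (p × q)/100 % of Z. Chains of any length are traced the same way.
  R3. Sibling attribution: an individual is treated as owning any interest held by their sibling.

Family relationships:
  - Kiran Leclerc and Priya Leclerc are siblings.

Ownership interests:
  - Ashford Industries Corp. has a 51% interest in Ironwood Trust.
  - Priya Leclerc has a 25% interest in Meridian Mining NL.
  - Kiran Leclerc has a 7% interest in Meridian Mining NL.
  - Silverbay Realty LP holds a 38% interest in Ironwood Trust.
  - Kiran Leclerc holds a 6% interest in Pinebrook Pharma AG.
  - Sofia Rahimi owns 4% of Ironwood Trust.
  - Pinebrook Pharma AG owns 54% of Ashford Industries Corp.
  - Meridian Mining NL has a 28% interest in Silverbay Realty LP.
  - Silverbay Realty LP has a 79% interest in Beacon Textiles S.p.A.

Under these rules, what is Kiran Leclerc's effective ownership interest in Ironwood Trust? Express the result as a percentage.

5.0572%

By sibling attribution (R3), Kiran Leclerc is treated as also owning Priya Leclerc's interest in Meridian Mining NL, giving 7% + 25% = 32%.
Chain via Pinebrook Pharma AG → Ashford Industries Corp. (R2): 6% × 54% × 51% = 1.6524% of Ironwood Trust.
Chain via Meridian Mining NL → Silverbay Realty LP (R2): 32% × 28% × 38% = 3.4048% of Ironwood Trust.
Aggregating (R1): 1.6524% + 3.4048% = 5.0572%.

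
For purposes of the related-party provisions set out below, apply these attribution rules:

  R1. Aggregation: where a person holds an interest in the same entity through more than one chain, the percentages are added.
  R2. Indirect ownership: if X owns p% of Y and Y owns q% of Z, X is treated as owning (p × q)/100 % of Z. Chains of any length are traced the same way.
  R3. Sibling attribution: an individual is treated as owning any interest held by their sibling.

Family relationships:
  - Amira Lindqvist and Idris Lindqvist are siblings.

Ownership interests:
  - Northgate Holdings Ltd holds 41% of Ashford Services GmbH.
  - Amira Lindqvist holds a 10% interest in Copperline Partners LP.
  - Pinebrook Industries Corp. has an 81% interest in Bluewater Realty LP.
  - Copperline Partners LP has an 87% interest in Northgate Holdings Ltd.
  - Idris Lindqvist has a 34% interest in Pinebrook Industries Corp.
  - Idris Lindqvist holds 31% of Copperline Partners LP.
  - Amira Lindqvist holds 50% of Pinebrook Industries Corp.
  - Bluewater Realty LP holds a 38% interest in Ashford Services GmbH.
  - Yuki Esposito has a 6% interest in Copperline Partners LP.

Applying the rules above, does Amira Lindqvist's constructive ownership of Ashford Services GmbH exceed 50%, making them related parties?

By sibling attribution (R3), Amira Lindqvist is treated as also owning Idris Lindqvist's interest in Pinebrook Industries Corp, giving 50% + 34% = 84%.
By sibling attribution (R3), Amira Lindqvist is treated as also owning Idris Lindqvist's interest in Copperline Partners LP, giving 10% + 31% = 41%.
Chain via Pinebrook Industries Corp. → Bluewater Realty LP (R2): 84% × 81% × 38% = 25.8552% of Ashford Services GmbH.
Chain via Copperline Partners LP → Northgate Holdings Ltd (R2): 41% × 87% × 41% = 14.6247% of Ashford Services GmbH.
Aggregating (R1): 25.8552% + 14.6247% = 40.4799%.
40.4799% does not exceed the 50% threshold, so Amira is not a related party to Ashford Services GmbH.

No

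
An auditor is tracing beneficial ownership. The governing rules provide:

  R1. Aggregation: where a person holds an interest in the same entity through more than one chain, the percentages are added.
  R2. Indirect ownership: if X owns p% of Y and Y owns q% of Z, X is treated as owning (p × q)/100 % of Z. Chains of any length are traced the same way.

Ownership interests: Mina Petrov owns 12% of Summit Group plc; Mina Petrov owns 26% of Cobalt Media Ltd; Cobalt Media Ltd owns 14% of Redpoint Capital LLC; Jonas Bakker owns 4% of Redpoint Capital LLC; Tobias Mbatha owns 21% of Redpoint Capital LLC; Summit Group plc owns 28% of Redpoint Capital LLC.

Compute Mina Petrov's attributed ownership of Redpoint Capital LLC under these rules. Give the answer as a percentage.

7%

Chain via Cobalt Media Ltd (R2): 26% × 14% = 3.64% of Redpoint Capital LLC.
Chain via Summit Group plc (R2): 12% × 28% = 3.36% of Redpoint Capital LLC.
Aggregating (R1): 3.64% + 3.36% = 7%.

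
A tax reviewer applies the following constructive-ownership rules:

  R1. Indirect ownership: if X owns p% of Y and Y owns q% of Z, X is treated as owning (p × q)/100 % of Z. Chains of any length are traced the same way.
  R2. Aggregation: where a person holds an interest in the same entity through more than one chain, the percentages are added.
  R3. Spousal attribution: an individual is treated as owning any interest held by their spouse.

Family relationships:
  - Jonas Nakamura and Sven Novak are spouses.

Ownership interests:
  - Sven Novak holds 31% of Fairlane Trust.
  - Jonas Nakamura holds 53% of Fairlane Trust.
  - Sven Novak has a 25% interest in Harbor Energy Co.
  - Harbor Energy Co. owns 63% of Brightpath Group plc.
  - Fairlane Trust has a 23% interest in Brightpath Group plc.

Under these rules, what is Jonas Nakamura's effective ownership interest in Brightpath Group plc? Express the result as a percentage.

By spousal attribution (R3), Jonas Nakamura is treated as also owning Sven Novak's interest in Fairlane Trust, giving 53% + 31% = 84%.
By spousal attribution (R3), Jonas Nakamura is treated as owning Sven Novak's 25% interest in Harbor Energy Co.
Chain via Fairlane Trust (R1): 84% × 23% = 19.32% of Brightpath Group plc.
Chain via Harbor Energy Co. (R1): 25% × 63% = 15.75% of Brightpath Group plc.
Aggregating (R2): 19.32% + 15.75% = 35.07%.

35.07%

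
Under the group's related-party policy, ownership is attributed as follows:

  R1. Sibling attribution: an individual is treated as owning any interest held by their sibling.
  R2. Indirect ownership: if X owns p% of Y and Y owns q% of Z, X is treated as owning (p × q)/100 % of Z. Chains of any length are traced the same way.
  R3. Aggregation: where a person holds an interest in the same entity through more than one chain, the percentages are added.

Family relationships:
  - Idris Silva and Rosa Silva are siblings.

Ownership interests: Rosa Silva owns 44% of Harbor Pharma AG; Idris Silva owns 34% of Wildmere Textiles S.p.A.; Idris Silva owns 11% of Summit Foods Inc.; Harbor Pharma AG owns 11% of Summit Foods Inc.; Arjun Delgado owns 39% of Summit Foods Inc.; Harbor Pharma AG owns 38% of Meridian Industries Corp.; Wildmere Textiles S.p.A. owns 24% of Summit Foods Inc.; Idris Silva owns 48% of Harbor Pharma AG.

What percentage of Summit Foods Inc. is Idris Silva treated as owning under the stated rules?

29.28%

By sibling attribution (R1), Idris Silva is treated as also owning Rosa Silva's interest in Harbor Pharma AG, giving 48% + 44% = 92%.
Chain via Wildmere Textiles S.p.A. (R2): 34% × 24% = 8.16% of Summit Foods Inc.
Chain via Harbor Pharma AG (R2): 92% × 11% = 10.12% of Summit Foods Inc.
Direct interest in Summit Foods Inc: 11%.
Aggregating (R3): 8.16% + 10.12% + 11% = 29.28%.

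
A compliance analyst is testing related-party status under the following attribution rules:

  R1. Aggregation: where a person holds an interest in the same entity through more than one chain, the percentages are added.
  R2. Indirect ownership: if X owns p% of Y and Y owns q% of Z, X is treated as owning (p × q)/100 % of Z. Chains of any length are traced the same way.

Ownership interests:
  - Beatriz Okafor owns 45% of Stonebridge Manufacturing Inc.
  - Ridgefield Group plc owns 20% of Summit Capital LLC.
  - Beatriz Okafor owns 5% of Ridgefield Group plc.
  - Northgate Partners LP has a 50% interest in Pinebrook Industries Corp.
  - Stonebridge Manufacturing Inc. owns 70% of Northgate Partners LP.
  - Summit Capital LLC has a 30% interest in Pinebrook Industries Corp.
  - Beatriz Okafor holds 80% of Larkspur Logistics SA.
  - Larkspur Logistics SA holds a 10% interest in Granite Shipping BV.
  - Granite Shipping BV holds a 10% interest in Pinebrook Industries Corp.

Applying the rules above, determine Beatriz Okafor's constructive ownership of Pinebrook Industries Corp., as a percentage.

Chain via Ridgefield Group plc → Summit Capital LLC (R2): 5% × 20% × 30% = 0.3% of Pinebrook Industries Corp.
Chain via Stonebridge Manufacturing Inc. → Northgate Partners LP (R2): 45% × 70% × 50% = 15.75% of Pinebrook Industries Corp.
Chain via Larkspur Logistics SA → Granite Shipping BV (R2): 80% × 10% × 10% = 0.8% of Pinebrook Industries Corp.
Aggregating (R1): 0.3% + 15.75% + 0.8% = 16.85%.

16.85%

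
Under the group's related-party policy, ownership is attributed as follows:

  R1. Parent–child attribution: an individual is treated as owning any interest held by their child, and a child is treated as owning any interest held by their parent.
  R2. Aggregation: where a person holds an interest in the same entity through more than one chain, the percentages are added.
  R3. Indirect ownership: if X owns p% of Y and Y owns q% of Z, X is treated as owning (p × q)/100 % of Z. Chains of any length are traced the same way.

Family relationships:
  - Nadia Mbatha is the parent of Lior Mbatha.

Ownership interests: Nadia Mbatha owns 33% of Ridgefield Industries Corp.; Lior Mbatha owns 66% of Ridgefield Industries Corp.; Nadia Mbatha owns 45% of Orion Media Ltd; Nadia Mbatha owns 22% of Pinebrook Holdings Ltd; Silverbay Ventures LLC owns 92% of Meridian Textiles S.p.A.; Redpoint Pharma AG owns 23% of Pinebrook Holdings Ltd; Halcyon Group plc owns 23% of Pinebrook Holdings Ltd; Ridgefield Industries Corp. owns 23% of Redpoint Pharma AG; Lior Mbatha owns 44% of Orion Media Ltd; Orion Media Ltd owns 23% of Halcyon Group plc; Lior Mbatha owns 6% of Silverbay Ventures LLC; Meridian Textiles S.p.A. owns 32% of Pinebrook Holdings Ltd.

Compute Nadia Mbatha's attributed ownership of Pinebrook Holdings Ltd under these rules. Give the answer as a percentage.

By parent–child attribution (R1), Nadia Mbatha is treated as also owning Lior Mbatha's interest in Ridgefield Industries Corp, giving 33% + 66% = 99%.
By parent–child attribution (R1), Nadia Mbatha is treated as also owning Lior Mbatha's interest in Orion Media Ltd, giving 45% + 44% = 89%.
By parent–child attribution (R1), Nadia Mbatha is treated as owning Lior Mbatha's 6% interest in Silverbay Ventures LLC.
Chain via Ridgefield Industries Corp. → Redpoint Pharma AG (R3): 99% × 23% × 23% = 5.2371% of Pinebrook Holdings Ltd.
Chain via Orion Media Ltd → Halcyon Group plc (R3): 89% × 23% × 23% = 4.7081% of Pinebrook Holdings Ltd.
Direct interest in Pinebrook Holdings Ltd: 22%.
Chain via Silverbay Ventures LLC → Meridian Textiles S.p.A. (R3): 6% × 92% × 32% = 1.7664% of Pinebrook Holdings Ltd.
Aggregating (R2): 5.2371% + 4.7081% + 22% + 1.7664% = 33.7116%.

33.7116%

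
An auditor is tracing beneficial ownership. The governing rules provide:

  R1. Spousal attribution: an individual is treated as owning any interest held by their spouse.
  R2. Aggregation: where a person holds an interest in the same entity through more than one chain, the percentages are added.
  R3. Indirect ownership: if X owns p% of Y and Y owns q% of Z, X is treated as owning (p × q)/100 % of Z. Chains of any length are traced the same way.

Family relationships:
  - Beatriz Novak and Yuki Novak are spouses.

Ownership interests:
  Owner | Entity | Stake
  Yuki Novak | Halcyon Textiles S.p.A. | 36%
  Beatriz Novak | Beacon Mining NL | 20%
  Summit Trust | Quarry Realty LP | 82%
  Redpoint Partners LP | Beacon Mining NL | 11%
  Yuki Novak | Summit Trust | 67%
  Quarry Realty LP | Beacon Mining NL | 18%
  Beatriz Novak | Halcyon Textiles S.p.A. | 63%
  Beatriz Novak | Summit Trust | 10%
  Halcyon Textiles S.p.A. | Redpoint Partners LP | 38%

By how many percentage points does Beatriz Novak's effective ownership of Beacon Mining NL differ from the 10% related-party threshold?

By spousal attribution (R1), Beatriz Novak is treated as also owning Yuki Novak's interest in Halcyon Textiles S.p.A, giving 63% + 36% = 99%.
By spousal attribution (R1), Beatriz Novak is treated as also owning Yuki Novak's interest in Summit Trust, giving 10% + 67% = 77%.
Chain via Halcyon Textiles S.p.A. → Redpoint Partners LP (R3): 99% × 38% × 11% = 4.1382% of Beacon Mining NL.
Chain via Summit Trust → Quarry Realty LP (R3): 77% × 82% × 18% = 11.3652% of Beacon Mining NL.
Direct interest in Beacon Mining NL: 20%.
Aggregating (R2): 4.1382% + 11.3652% + 20% = 35.5034%.
35.5034% exceeds the 10% threshold by 25.5034 percentage points.

25.5034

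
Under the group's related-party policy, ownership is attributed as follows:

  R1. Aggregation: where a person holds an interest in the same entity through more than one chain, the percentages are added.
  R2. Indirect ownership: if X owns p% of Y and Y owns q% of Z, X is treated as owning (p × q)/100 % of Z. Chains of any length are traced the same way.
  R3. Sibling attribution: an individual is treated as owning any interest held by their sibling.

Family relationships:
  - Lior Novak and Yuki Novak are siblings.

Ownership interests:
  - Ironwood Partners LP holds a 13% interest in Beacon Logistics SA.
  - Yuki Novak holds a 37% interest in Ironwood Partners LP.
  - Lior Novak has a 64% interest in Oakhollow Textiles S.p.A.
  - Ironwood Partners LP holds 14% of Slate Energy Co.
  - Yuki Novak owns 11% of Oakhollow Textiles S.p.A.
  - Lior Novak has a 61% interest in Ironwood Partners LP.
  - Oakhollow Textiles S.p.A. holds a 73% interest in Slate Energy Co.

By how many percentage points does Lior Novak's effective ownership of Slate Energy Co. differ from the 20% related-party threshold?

48.47

By sibling attribution (R3), Lior Novak is treated as also owning Yuki Novak's interest in Oakhollow Textiles S.p.A, giving 64% + 11% = 75%.
By sibling attribution (R3), Lior Novak is treated as also owning Yuki Novak's interest in Ironwood Partners LP, giving 61% + 37% = 98%.
Chain via Oakhollow Textiles S.p.A. (R2): 75% × 73% = 54.75% of Slate Energy Co.
Chain via Ironwood Partners LP (R2): 98% × 14% = 13.72% of Slate Energy Co.
Aggregating (R1): 54.75% + 13.72% = 68.47%.
68.47% exceeds the 20% threshold by 48.47 percentage points.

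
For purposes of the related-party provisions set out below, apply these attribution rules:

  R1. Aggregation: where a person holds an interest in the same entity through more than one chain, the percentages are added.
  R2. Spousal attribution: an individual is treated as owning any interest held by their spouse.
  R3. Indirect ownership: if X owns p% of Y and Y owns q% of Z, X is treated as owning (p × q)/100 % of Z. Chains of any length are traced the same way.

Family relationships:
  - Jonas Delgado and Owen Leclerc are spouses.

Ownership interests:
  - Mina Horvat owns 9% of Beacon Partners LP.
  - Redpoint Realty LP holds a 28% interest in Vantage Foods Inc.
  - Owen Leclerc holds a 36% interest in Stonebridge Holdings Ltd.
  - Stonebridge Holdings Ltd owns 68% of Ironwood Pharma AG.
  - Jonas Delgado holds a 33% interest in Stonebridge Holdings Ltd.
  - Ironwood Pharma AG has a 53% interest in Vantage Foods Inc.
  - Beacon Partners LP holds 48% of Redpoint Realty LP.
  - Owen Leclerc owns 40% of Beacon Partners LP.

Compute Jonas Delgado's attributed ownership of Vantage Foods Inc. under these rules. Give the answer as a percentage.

By spousal attribution (R2), Jonas Delgado is treated as also owning Owen Leclerc's interest in Stonebridge Holdings Ltd, giving 33% + 36% = 69%.
By spousal attribution (R2), Jonas Delgado is treated as owning Owen Leclerc's 40% interest in Beacon Partners LP.
Chain via Stonebridge Holdings Ltd → Ironwood Pharma AG (R3): 69% × 68% × 53% = 24.8676% of Vantage Foods Inc.
Chain via Beacon Partners LP → Redpoint Realty LP (R3): 40% × 48% × 28% = 5.376% of Vantage Foods Inc.
Aggregating (R1): 24.8676% + 5.376% = 30.2436%.

30.2436%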